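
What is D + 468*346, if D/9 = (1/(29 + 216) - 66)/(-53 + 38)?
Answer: 198410307/1225 ≈ 1.6197e+5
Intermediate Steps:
D = 48507/1225 (D = 9*((1/(29 + 216) - 66)/(-53 + 38)) = 9*((1/245 - 66)/(-15)) = 9*((1/245 - 66)*(-1/15)) = 9*(-16169/245*(-1/15)) = 9*(16169/3675) = 48507/1225 ≈ 39.598)
D + 468*346 = 48507/1225 + 468*346 = 48507/1225 + 161928 = 198410307/1225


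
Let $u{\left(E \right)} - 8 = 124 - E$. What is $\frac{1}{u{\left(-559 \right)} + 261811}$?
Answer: $\frac{1}{262502} \approx 3.8095 \cdot 10^{-6}$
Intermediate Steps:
$u{\left(E \right)} = 132 - E$ ($u{\left(E \right)} = 8 - \left(-124 + E\right) = 132 - E$)
$\frac{1}{u{\left(-559 \right)} + 261811} = \frac{1}{\left(132 - -559\right) + 261811} = \frac{1}{\left(132 + 559\right) + 261811} = \frac{1}{691 + 261811} = \frac{1}{262502}$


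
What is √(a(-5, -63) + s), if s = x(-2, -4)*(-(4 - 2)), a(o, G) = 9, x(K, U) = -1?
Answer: √11 ≈ 3.3166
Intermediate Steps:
s = 2 (s = -(-1)*(4 - 2) = -(-1)*2 = -1*(-2) = 2)
√(a(-5, -63) + s) = √(9 + 2) = √11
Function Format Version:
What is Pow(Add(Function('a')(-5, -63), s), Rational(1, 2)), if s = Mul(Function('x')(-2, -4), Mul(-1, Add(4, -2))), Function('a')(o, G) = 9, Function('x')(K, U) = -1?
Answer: Pow(11, Rational(1, 2)) ≈ 3.3166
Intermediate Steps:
s = 2 (s = Mul(-1, Mul(-1, Add(4, -2))) = Mul(-1, Mul(-1, 2)) = Mul(-1, -2) = 2)
Pow(Add(Function('a')(-5, -63), s), Rational(1, 2)) = Pow(Add(9, 2), Rational(1, 2)) = Pow(11, Rational(1, 2))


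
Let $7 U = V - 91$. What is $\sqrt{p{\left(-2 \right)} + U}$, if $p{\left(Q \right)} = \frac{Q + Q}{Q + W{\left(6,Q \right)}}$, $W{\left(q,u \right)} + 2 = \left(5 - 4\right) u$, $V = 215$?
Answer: $\frac{\sqrt{8106}}{21} \approx 4.2873$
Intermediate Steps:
$U = \frac{124}{7}$ ($U = \frac{215 - 91}{7} = \frac{1}{7} \cdot 124 = \frac{124}{7} \approx 17.714$)
$W{\left(q,u \right)} = -2 + u$ ($W{\left(q,u \right)} = -2 + \left(5 - 4\right) u = -2 + 1 u = -2 + u$)
$p{\left(Q \right)} = \frac{2 Q}{-2 + 2 Q}$ ($p{\left(Q \right)} = \frac{Q + Q}{Q + \left(-2 + Q\right)} = \frac{2 Q}{-2 + 2 Q}$)
$\sqrt{p{\left(-2 \right)} + U} = \sqrt{- \frac{2}{-1 - 2} + \frac{124}{7}} = \sqrt{- \frac{2}{-3} + \frac{124}{7}} = \sqrt{\left(-2\right) \left(- \frac{1}{3}\right) + \frac{124}{7}} = \sqrt{\frac{2}{3} + \frac{124}{7}} = \sqrt{\frac{386}{21}} = \frac{\sqrt{8106}}{21}$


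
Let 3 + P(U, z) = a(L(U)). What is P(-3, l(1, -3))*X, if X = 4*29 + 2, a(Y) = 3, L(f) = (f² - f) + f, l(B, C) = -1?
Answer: 0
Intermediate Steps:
L(f) = f²
P(U, z) = 0 (P(U, z) = -3 + 3 = 0)
X = 118 (X = 116 + 2 = 118)
P(-3, l(1, -3))*X = 0*118 = 0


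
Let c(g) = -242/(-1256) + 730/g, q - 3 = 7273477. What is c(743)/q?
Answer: 548343/3393834861920 ≈ 1.6157e-7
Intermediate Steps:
q = 7273480 (q = 3 + 7273477 = 7273480)
c(g) = 121/628 + 730/g (c(g) = -242*(-1/1256) + 730/g = 121/628 + 730/g)
c(743)/q = (121/628 + 730/743)/7273480 = (121/628 + 730*(1/743))*(1/7273480) = (121/628 + 730/743)*(1/7273480) = (548343/466604)*(1/7273480) = 548343/3393834861920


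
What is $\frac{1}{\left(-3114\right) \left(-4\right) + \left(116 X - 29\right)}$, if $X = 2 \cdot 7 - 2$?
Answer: $\frac{1}{13819} \approx 7.2364 \cdot 10^{-5}$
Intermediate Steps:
$X = 12$ ($X = 14 - 2 = 12$)
$\frac{1}{\left(-3114\right) \left(-4\right) + \left(116 X - 29\right)} = \frac{1}{\left(-3114\right) \left(-4\right) + \left(116 \cdot 12 - 29\right)} = \frac{1}{12456 + \left(1392 - 29\right)} = \frac{1}{12456 + 1363} = \frac{1}{13819}$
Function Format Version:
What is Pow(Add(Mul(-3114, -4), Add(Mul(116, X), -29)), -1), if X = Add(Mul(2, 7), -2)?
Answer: Rational(1, 13819) ≈ 7.2364e-5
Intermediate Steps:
X = 12 (X = Add(14, -2) = 12)
Pow(Add(Mul(-3114, -4), Add(Mul(116, X), -29)), -1) = Pow(Add(Mul(-3114, -4), Add(Mul(116, 12), -29)), -1) = Pow(Add(12456, Add(1392, -29)), -1) = Pow(Add(12456, 1363), -1) = Pow(13819, -1) = Rational(1, 13819)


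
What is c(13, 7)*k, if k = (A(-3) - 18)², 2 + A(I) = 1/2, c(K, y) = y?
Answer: 10647/4 ≈ 2661.8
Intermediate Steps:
A(I) = -3/2 (A(I) = -2 + 1/2 = -2 + 1*(½) = -2 + ½ = -3/2)
k = 1521/4 (k = (-3/2 - 18)² = (-39/2)² = 1521/4 ≈ 380.25)
c(13, 7)*k = 7*(1521/4) = 10647/4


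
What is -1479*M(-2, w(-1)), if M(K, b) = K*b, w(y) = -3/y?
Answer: 8874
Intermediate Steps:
-1479*M(-2, w(-1)) = -(-2958)*(-3/(-1)) = -(-2958)*(-3*(-1)) = -(-2958)*3 = -1479*(-6) = 8874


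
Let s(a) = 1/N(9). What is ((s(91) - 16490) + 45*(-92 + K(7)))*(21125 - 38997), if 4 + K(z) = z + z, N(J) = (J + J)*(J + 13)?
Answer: 35705034572/99 ≈ 3.6066e+8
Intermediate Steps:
N(J) = 2*J*(13 + J) (N(J) = (2*J)*(13 + J) = 2*J*(13 + J))
s(a) = 1/396 (s(a) = 1/(2*9*(13 + 9)) = 1/(2*9*22) = 1/396)
K(z) = -4 + 2*z (K(z) = -4 + (z + z) = -4 + 2*z)
((s(91) - 16490) + 45*(-92 + K(7)))*(21125 - 38997) = ((1/396 - 16490) + 45*(-92 + (-4 + 2*7)))*(21125 - 38997) = (-6530039/396 + 45*(-92 + (-4 + 14)))*(-17872) = (-6530039/396 + 45*(-92 + 10))*(-17872) = (-6530039/396 + 45*(-82))*(-17872) = (-6530039/396 - 3690)*(-17872) = -7991279/396*(-17872) = 35705034572/99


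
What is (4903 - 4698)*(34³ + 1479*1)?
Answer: 8360515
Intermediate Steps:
(4903 - 4698)*(34³ + 1479*1) = 205*(39304 + 1479) = 205*40783 = 8360515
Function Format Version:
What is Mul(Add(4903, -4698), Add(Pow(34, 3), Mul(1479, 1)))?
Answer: 8360515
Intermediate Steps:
Mul(Add(4903, -4698), Add(Pow(34, 3), Mul(1479, 1))) = Mul(205, Add(39304, 1479)) = Mul(205, 40783) = 8360515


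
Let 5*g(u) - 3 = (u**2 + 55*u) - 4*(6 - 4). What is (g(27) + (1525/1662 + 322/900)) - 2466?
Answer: -126078779/62325 ≈ -2022.9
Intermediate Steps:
g(u) = -1 + 11*u + u**2/5 (g(u) = 3/5 + ((u**2 + 55*u) - 4*(6 - 4))/5 = 3/5 + ((u**2 + 55*u) - 4*2)/5 = 3/5 + ((u**2 + 55*u) - 8)/5 = 3/5 + (-8 + u**2 + 55*u)/5 = 3/5 + (-8/5 + 11*u + u**2/5) = -1 + 11*u + u**2/5)
(g(27) + (1525/1662 + 322/900)) - 2466 = ((-1 + 11*27 + (1/5)*27**2) + (1525/1662 + 322/900)) - 2466 = ((-1 + 297 + (1/5)*729) + (1525*(1/1662) + 322*(1/900))) - 2466 = ((-1 + 297 + 729/5) + (1525/1662 + 161/450)) - 2466 = (2209/5 + 79486/62325) - 2466 = 27614671/62325 - 2466 = -126078779/62325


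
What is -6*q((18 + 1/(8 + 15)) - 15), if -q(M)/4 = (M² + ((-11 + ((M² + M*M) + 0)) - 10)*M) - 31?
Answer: -8546568/12167 ≈ -702.44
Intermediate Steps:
q(M) = 124 - 4*M² - 4*M*(-21 + 2*M²) (q(M) = -4*((M² + ((-11 + ((M² + M*M) + 0)) - 10)*M) - 31) = -4*((M² + ((-11 + ((M² + M²) + 0)) - 10)*M) - 31) = -4*((M² + ((-11 + (2*M² + 0)) - 10)*M) - 31) = -4*((M² + ((-11 + 2*M²) - 10)*M) - 31) = -4*((M² + (-21 + 2*M²)*M) - 31) = -4*((M² + M*(-21 + 2*M²)) - 31) = -4*(-31 + M² + M*(-21 + 2*M²)) = 124 - 4*M² - 4*M*(-21 + 2*M²))
-6*q((18 + 1/(8 + 15)) - 15) = -6*(124 - 8*((18 + 1/(8 + 15)) - 15)³ - 4*((18 + 1/(8 + 15)) - 15)² + 84*((18 + 1/(8 + 15)) - 15)) = -6*(124 - 8*((18 + 1/23) - 15)³ - 4*((18 + 1/23) - 15)² + 84*((18 + 1/23) - 15)) = -6*(124 - 8*(415/23 - 15)³ - 4*(415/23 - 15)² + 84*(415/23 - 15)) = -6*(124 - 8*(70/23)³ - 4*(70/23)² + 84*(70/23)) = -6*(124 - 8*343000/12167 - 4*4900/529 + 5880/23) = -6*(124 - 2744000/12167 - 19600/529 + 5880/23) = -6*1424428/12167 = -8546568/12167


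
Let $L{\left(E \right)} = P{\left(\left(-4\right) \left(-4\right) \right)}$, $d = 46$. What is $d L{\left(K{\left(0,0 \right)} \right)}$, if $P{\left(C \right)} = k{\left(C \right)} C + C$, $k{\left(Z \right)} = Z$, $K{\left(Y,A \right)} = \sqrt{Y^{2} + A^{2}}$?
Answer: $12512$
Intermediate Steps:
$K{\left(Y,A \right)} = \sqrt{A^{2} + Y^{2}}$
$P{\left(C \right)} = C + C^{2}$ ($P{\left(C \right)} = C C + C = C^{2} + C = C + C^{2}$)
$L{\left(E \right)} = 272$ ($L{\left(E \right)} = \left(-4\right) \left(-4\right) \left(1 - -16\right) = 16 \left(1 + 16\right) = 16 \cdot 17 = 272$)
$d L{\left(K{\left(0,0 \right)} \right)} = 46 \cdot 272 = 12512$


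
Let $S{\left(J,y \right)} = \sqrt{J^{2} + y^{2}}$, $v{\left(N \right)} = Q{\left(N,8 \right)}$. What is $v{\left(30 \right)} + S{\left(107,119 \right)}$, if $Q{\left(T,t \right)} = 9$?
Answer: $9 + \sqrt{25610} \approx 169.03$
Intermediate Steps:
$v{\left(N \right)} = 9$
$v{\left(30 \right)} + S{\left(107,119 \right)} = 9 + \sqrt{107^{2} + 119^{2}} = 9 + \sqrt{11449 + 14161} = 9 + \sqrt{25610}$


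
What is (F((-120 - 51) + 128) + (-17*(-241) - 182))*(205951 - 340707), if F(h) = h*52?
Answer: -226255324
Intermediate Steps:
F(h) = 52*h
(F((-120 - 51) + 128) + (-17*(-241) - 182))*(205951 - 340707) = (52*((-120 - 51) + 128) + (-17*(-241) - 182))*(205951 - 340707) = (52*(-171 + 128) + (4097 - 182))*(-134756) = (52*(-43) + 3915)*(-134756) = (-2236 + 3915)*(-134756) = 1679*(-134756) = -226255324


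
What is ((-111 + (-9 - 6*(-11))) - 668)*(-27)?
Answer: 19494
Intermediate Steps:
((-111 + (-9 - 6*(-11))) - 668)*(-27) = ((-111 + (-9 + 66)) - 668)*(-27) = ((-111 + 57) - 668)*(-27) = (-54 - 668)*(-27) = -722*(-27) = 19494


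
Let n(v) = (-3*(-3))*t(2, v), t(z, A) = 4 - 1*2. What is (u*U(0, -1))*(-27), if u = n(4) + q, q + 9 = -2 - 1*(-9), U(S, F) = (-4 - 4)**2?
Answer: -27648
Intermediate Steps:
U(S, F) = 64 (U(S, F) = (-8)**2 = 64)
t(z, A) = 2 (t(z, A) = 4 - 2 = 2)
n(v) = 18 (n(v) = -3*(-3)*2 = 9*2 = 18)
q = -2 (q = -9 + (-2 - 1*(-9)) = -9 + (-2 + 9) = -9 + 7 = -2)
u = 16 (u = 18 - 2 = 16)
(u*U(0, -1))*(-27) = (16*64)*(-27) = 1024*(-27) = -27648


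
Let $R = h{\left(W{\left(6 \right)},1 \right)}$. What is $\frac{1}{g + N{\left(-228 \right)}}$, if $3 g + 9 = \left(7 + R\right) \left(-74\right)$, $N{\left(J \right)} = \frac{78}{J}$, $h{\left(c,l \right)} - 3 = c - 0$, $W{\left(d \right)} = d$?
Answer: $- \frac{114}{45373} \approx -0.0025125$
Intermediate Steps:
$h{\left(c,l \right)} = 3 + c$ ($h{\left(c,l \right)} = 3 + \left(c - 0\right) = 3 + \left(c + 0\right) = 3 + c$)
$R = 9$ ($R = 3 + 6 = 9$)
$g = - \frac{1193}{3}$ ($g = -3 + \frac{\left(7 + 9\right) \left(-74\right)}{3} = -3 + \frac{16 \left(-74\right)}{3} = -3 + \frac{1}{3} \left(-1184\right) = -3 - \frac{1184}{3} = - \frac{1193}{3} \approx -397.67$)
$\frac{1}{g + N{\left(-228 \right)}} = \frac{1}{- \frac{1193}{3} + \frac{78}{-228}} = \frac{1}{- \frac{1193}{3} + 78 \left(- \frac{1}{228}\right)} = \frac{1}{- \frac{1193}{3} - \frac{13}{38}} = \frac{1}{- \frac{45373}{114}} = - \frac{114}{45373}$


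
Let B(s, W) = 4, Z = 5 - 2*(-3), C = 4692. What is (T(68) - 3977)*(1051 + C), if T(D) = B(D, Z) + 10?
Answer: -22759509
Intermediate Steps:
Z = 11 (Z = 5 + 6 = 11)
T(D) = 14 (T(D) = 4 + 10 = 14)
(T(68) - 3977)*(1051 + C) = (14 - 3977)*(1051 + 4692) = -3963*5743 = -22759509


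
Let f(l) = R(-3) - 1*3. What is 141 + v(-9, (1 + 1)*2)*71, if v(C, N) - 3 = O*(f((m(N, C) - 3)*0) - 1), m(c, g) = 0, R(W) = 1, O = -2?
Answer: 780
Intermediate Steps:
f(l) = -2 (f(l) = 1 - 1*3 = 1 - 3 = -2)
v(C, N) = 9 (v(C, N) = 3 - 2*(-2 - 1) = 3 - 2*(-3) = 3 + 6 = 9)
141 + v(-9, (1 + 1)*2)*71 = 141 + 9*71 = 141 + 639 = 780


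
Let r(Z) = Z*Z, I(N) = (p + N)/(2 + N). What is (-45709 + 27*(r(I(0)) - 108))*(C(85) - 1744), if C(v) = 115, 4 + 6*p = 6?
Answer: 316835613/4 ≈ 7.9209e+7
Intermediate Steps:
p = ⅓ (p = -⅔ + (⅙)*6 = -⅔ + 1 = ⅓ ≈ 0.33333)
I(N) = (⅓ + N)/(2 + N)
r(Z) = Z²
(-45709 + 27*(r(I(0)) - 108))*(C(85) - 1744) = (-45709 + 27*(((⅓ + 0)/(2 + 0))² - 108))*(115 - 1744) = (-45709 + 27*(((⅓)/2)² - 108))*(-1629) = (-45709 + 27*(((½)*(⅓))² - 108))*(-1629) = (-45709 + 27*((⅙)² - 108))*(-1629) = (-45709 + 27*(1/36 - 108))*(-1629) = (-45709 + 27*(-3887/36))*(-1629) = (-45709 - 11661/4)*(-1629) = -194497/4*(-1629) = 316835613/4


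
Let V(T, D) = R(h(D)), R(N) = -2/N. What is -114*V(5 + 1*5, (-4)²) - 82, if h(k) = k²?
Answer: -5191/64 ≈ -81.109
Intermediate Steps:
V(T, D) = -2/D²
-114*V(5 + 1*5, (-4)²) - 82 = -(-228)/((-4)²)² - 82 = -(-228)/16² - 82 = -(-228)/256 - 82 = -114*(-1/128) - 82 = 57/64 - 82 = -5191/64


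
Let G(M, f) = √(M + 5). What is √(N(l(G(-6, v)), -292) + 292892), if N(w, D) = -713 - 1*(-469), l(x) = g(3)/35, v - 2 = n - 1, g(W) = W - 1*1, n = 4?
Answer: 2*√73162 ≈ 540.97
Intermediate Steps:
g(W) = -1 + W (g(W) = W - 1 = -1 + W)
v = 5 (v = 2 + (4 - 1) = 2 + 3 = 5)
G(M, f) = √(5 + M)
l(x) = 2/35 (l(x) = (-1 + 3)/35 = 2*(1/35) = 2/35)
N(w, D) = -244 (N(w, D) = -713 + 469 = -244)
√(N(l(G(-6, v)), -292) + 292892) = √(-244 + 292892) = √292648 = 2*√73162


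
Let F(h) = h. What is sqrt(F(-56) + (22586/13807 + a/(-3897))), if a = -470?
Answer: 2*I*sqrt(4362195496945963)/17935293 ≈ 7.365*I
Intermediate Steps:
sqrt(F(-56) + (22586/13807 + a/(-3897))) = sqrt(-56 + (22586/13807 - 470/(-3897))) = sqrt(-56 + (22586*(1/13807) - 470*(-1/3897))) = sqrt(-56 + (22586/13807 + 470/3897)) = sqrt(-56 + 94506932/53805879) = sqrt(-2918622292/53805879) = 2*I*sqrt(4362195496945963)/17935293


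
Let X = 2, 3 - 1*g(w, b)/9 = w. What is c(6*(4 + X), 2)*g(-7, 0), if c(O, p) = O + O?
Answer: 6480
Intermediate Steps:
g(w, b) = 27 - 9*w
c(O, p) = 2*O
c(6*(4 + X), 2)*g(-7, 0) = (2*(6*(4 + 2)))*(27 - 9*(-7)) = (2*(6*6))*(27 + 63) = (2*36)*90 = 72*90 = 6480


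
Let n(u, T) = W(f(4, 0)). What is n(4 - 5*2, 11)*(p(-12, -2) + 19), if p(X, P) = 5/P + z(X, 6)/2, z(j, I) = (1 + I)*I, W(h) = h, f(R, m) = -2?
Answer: -75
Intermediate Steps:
n(u, T) = -2
z(j, I) = I*(1 + I)
p(X, P) = 21 + 5/P (p(X, P) = 5/P + (6*(1 + 6))/2 = 5/P + (6*7)*(1/2) = 5/P + 42*(1/2) = 5/P + 21 = 21 + 5/P)
n(4 - 5*2, 11)*(p(-12, -2) + 19) = -2*((21 + 5/(-2)) + 19) = -2*((21 + 5*(-1/2)) + 19) = -2*((21 - 5/2) + 19) = -2*(37/2 + 19) = -2*75/2 = -75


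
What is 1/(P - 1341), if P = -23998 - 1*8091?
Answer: -1/33430 ≈ -2.9913e-5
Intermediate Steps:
P = -32089 (P = -23998 - 8091 = -32089)
1/(P - 1341) = 1/(-32089 - 1341) = 1/(-33430) = -1/33430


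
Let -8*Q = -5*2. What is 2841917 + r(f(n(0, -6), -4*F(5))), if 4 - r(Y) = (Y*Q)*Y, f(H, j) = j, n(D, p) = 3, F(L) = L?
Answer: 2841421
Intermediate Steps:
Q = 5/4 (Q = -(-5)*2/8 = -⅛*(-10) = 5/4 ≈ 1.2500)
r(Y) = 4 - 5*Y²/4 (r(Y) = 4 - Y*(5/4)*Y = 4 - 5*Y/4*Y = 4 - 5*Y²/4)
2841917 + r(f(n(0, -6), -4*F(5))) = 2841917 + (4 - 5*(-4*5)²/4) = 2841917 + (4 - 5/4*(-20)²) = 2841917 + (4 - 5/4*400) = 2841917 + (4 - 500) = 2841917 - 496 = 2841421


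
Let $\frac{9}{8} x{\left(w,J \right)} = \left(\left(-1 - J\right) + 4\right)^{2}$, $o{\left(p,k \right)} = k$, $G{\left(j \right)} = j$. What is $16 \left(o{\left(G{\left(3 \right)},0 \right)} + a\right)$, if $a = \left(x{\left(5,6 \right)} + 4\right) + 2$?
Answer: $224$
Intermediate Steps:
$x{\left(w,J \right)} = \frac{8 \left(3 - J\right)^{2}}{9}$ ($x{\left(w,J \right)} = \frac{8 \left(\left(-1 - J\right) + 4\right)^{2}}{9} = \frac{8 \left(3 - J\right)^{2}}{9}$)
$a = 14$ ($a = \left(\frac{8 \left(-3 + 6\right)^{2}}{9} + 4\right) + 2 = \left(\frac{8 \cdot 3^{2}}{9} + 4\right) + 2 = \left(\frac{8}{9} \cdot 9 + 4\right) + 2 = \left(8 + 4\right) + 2 = 12 + 2 = 14$)
$16 \left(o{\left(G{\left(3 \right)},0 \right)} + a\right) = 16 \left(0 + 14\right) = 16 \cdot 14 = 224$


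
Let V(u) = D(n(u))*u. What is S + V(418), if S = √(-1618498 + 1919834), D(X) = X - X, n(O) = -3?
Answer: 2*√75334 ≈ 548.94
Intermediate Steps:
D(X) = 0
S = 2*√75334 (S = √301336 = 2*√75334 ≈ 548.94)
V(u) = 0 (V(u) = 0*u = 0)
S + V(418) = 2*√75334 + 0 = 2*√75334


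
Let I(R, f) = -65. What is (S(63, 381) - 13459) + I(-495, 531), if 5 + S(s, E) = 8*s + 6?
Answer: -13019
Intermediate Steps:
S(s, E) = 1 + 8*s (S(s, E) = -5 + (8*s + 6) = -5 + (6 + 8*s) = 1 + 8*s)
(S(63, 381) - 13459) + I(-495, 531) = ((1 + 8*63) - 13459) - 65 = ((1 + 504) - 13459) - 65 = (505 - 13459) - 65 = -12954 - 65 = -13019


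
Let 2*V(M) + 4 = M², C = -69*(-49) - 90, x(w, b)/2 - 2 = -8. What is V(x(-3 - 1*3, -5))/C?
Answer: 70/3291 ≈ 0.021270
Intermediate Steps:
x(w, b) = -12 (x(w, b) = 4 + 2*(-8) = 4 - 16 = -12)
C = 3291 (C = 3381 - 90 = 3291)
V(M) = -2 + M²/2
V(x(-3 - 1*3, -5))/C = (-2 + (½)*(-12)²)/3291 = (-2 + (½)*144)*(1/3291) = (-2 + 72)*(1/3291) = 70*(1/3291) = 70/3291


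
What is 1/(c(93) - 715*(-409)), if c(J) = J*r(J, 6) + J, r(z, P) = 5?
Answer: 1/292993 ≈ 3.4130e-6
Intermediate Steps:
c(J) = 6*J (c(J) = J*5 + J = 5*J + J = 6*J)
1/(c(93) - 715*(-409)) = 1/(6*93 - 715*(-409)) = 1/(558 + 292435) = 1/292993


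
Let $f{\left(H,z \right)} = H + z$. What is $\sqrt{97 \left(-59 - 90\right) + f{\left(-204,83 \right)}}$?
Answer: $i \sqrt{14574} \approx 120.72 i$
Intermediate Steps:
$\sqrt{97 \left(-59 - 90\right) + f{\left(-204,83 \right)}} = \sqrt{97 \left(-59 - 90\right) + \left(-204 + 83\right)} = \sqrt{97 \left(-149\right) - 121} = \sqrt{-14453 - 121} = \sqrt{-14574} = i \sqrt{14574}$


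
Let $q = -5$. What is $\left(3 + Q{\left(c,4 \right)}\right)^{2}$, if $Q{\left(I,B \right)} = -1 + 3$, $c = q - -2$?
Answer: $25$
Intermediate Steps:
$c = -3$ ($c = -5 - -2 = -5 + 2 = -3$)
$Q{\left(I,B \right)} = 2$
$\left(3 + Q{\left(c,4 \right)}\right)^{2} = \left(3 + 2\right)^{2} = 5^{2} = 25$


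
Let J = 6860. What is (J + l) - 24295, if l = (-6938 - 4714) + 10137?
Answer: -18950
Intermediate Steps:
l = -1515 (l = -11652 + 10137 = -1515)
(J + l) - 24295 = (6860 - 1515) - 24295 = 5345 - 24295 = -18950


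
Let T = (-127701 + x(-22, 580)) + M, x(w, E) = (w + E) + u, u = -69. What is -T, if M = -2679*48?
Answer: 255804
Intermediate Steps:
x(w, E) = -69 + E + w (x(w, E) = (w + E) - 69 = (E + w) - 69 = -69 + E + w)
M = -128592
T = -255804 (T = (-127701 + (-69 + 580 - 22)) - 128592 = (-127701 + 489) - 128592 = -127212 - 128592 = -255804)
-T = -1*(-255804) = 255804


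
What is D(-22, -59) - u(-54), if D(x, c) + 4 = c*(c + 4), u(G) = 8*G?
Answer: 3673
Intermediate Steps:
D(x, c) = -4 + c*(4 + c) (D(x, c) = -4 + c*(c + 4) = -4 + c*(4 + c))
D(-22, -59) - u(-54) = (-4 + (-59)² + 4*(-59)) - 8*(-54) = (-4 + 3481 - 236) - 1*(-432) = 3241 + 432 = 3673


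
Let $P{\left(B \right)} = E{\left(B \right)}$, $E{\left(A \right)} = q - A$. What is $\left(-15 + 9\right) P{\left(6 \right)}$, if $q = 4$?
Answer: $12$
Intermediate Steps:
$E{\left(A \right)} = 4 - A$
$P{\left(B \right)} = 4 - B$
$\left(-15 + 9\right) P{\left(6 \right)} = \left(-15 + 9\right) \left(4 - 6\right) = - 6 \left(4 - 6\right) = \left(-6\right) \left(-2\right) = 12$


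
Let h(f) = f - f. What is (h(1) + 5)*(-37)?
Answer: -185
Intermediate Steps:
h(f) = 0
(h(1) + 5)*(-37) = (0 + 5)*(-37) = 5*(-37) = -185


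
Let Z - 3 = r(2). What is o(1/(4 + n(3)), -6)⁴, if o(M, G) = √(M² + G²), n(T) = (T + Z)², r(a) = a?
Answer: 27710596225/21381376 ≈ 1296.0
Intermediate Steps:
Z = 5 (Z = 3 + 2 = 5)
n(T) = (5 + T)² (n(T) = (T + 5)² = (5 + T)²)
o(M, G) = √(G² + M²)
o(1/(4 + n(3)), -6)⁴ = (√((-6)² + (1/(4 + (5 + 3)²))²))⁴ = (√(36 + (1/(4 + 8²))²))⁴ = (√(36 + (1/(4 + 64))²))⁴ = (√(36 + (1/68)²))⁴ = (√(36 + 1/4624))⁴ = (√(166465/4624))⁴ = (13*√985/68)⁴ = 27710596225/21381376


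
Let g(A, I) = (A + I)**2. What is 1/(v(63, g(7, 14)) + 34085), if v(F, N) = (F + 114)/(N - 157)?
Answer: 284/9680317 ≈ 2.9338e-5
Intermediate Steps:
v(F, N) = (114 + F)/(-157 + N)
1/(v(63, g(7, 14)) + 34085) = 1/((114 + 63)/(-157 + (7 + 14)**2) + 34085) = 1/(177/(-157 + 21**2) + 34085) = 1/(177/(-157 + 441) + 34085) = 1/(177/284 + 34085) = 1/(9680317/284) = 284/9680317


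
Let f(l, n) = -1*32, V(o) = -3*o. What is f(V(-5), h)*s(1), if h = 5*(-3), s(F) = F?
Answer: -32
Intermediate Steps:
h = -15
f(l, n) = -32
f(V(-5), h)*s(1) = -32*1 = -32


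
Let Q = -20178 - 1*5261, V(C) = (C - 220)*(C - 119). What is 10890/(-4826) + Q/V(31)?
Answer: -151945547/40133016 ≈ -3.7860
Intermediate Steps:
V(C) = (-220 + C)*(-119 + C)
Q = -25439 (Q = -20178 - 5261 = -25439)
10890/(-4826) + Q/V(31) = 10890/(-4826) - 25439/(26180 + 31² - 339*31) = 10890*(-1/4826) - 25439/(26180 + 961 - 10509) = -5445/2413 - 25439/16632 = -151945547/40133016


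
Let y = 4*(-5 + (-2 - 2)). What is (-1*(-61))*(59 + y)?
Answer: 1403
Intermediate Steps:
y = -36 (y = 4*(-5 - 4) = 4*(-9) = -36)
(-1*(-61))*(59 + y) = (-1*(-61))*(59 - 36) = 61*23 = 1403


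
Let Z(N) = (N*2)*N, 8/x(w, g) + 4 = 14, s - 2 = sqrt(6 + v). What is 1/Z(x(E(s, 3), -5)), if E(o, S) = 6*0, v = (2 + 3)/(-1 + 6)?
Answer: 25/32 ≈ 0.78125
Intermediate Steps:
v = 1 (v = 5/5 = 5*(1/5) = 1)
s = 2 + sqrt(7) (s = 2 + sqrt(6 + 1) = 2 + sqrt(7) ≈ 4.6458)
E(o, S) = 0
x(w, g) = 4/5 (x(w, g) = 8/(-4 + 14) = 8/10 = 8*(1/10) = 4/5)
Z(N) = 2*N**2 (Z(N) = (2*N)*N = 2*N**2)
1/Z(x(E(s, 3), -5)) = 1/(2*(4/5)**2) = 1/(2*(16/25)) = 1/(32/25) = 25/32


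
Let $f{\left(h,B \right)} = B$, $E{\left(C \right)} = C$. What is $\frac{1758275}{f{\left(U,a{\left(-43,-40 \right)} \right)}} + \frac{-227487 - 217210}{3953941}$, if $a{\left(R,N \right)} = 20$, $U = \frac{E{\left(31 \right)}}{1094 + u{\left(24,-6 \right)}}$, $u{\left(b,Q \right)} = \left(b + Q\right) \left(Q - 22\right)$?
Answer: $\frac{1390421343567}{15815764} \approx 87914.0$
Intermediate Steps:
$u{\left(b,Q \right)} = \left(-22 + Q\right) \left(Q + b\right)$ ($u{\left(b,Q \right)} = \left(Q + b\right) \left(-22 + Q\right) = \left(-22 + Q\right) \left(Q + b\right)$)
$U = \frac{31}{590}$ ($U = \frac{31}{1094 - \left(540 - 36\right)} = \frac{31}{1094 + \left(36 + 132 - 528 - 144\right)} = \frac{31}{1094 - 504} = \frac{31}{590} \approx 0.052542$)
$\frac{1758275}{f{\left(U,a{\left(-43,-40 \right)} \right)}} + \frac{-227487 - 217210}{3953941} = \frac{1758275}{20} + \frac{-227487 - 217210}{3953941} = 1758275 \cdot \frac{1}{20} - \frac{444697}{3953941} = \frac{351655}{4} - \frac{444697}{3953941} = \frac{1390421343567}{15815764}$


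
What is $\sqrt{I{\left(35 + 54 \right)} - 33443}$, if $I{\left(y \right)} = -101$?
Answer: $2 i \sqrt{8386} \approx 183.15 i$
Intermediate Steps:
$\sqrt{I{\left(35 + 54 \right)} - 33443} = \sqrt{-101 - 33443} = \sqrt{-33544} = 2 i \sqrt{8386}$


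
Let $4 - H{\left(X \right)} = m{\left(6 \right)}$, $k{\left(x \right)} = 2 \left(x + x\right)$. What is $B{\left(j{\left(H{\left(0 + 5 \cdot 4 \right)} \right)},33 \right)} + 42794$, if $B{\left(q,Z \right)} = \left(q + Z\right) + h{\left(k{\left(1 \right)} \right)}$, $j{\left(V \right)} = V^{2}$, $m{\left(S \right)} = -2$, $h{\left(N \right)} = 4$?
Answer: $42867$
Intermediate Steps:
$k{\left(x \right)} = 4 x$ ($k{\left(x \right)} = 2 \cdot 2 x = 4 x$)
$H{\left(X \right)} = 6$ ($H{\left(X \right)} = 4 - -2 = 4 + 2 = 6$)
$B{\left(q,Z \right)} = 4 + Z + q$ ($B{\left(q,Z \right)} = \left(q + Z\right) + 4 = \left(Z + q\right) + 4 = 4 + Z + q$)
$B{\left(j{\left(H{\left(0 + 5 \cdot 4 \right)} \right)},33 \right)} + 42794 = \left(4 + 33 + 6^{2}\right) + 42794 = \left(4 + 33 + 36\right) + 42794 = 73 + 42794 = 42867$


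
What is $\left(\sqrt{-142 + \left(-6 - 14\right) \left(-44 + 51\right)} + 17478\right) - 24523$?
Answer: $-7045 + i \sqrt{282} \approx -7045.0 + 16.793 i$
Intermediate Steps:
$\left(\sqrt{-142 + \left(-6 - 14\right) \left(-44 + 51\right)} + 17478\right) - 24523 = \left(\sqrt{-142 - 140} + 17478\right) - 24523 = \left(\sqrt{-282} + 17478\right) - 24523 = \left(i \sqrt{282} + 17478\right) - 24523 = \left(17478 + i \sqrt{282}\right) - 24523 = -7045 + i \sqrt{282}$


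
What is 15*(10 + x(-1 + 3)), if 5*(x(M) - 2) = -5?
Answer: 165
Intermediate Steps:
x(M) = 1 (x(M) = 2 + (⅕)*(-5) = 2 - 1 = 1)
15*(10 + x(-1 + 3)) = 15*(10 + 1) = 15*11 = 165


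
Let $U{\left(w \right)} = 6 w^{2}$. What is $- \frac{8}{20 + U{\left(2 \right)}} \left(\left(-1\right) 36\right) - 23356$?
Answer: $- \frac{256844}{11} \approx -23349.0$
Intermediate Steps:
$- \frac{8}{20 + U{\left(2 \right)}} \left(\left(-1\right) 36\right) - 23356 = - \frac{8}{20 + 6 \cdot 2^{2}} \left(\left(-1\right) 36\right) - 23356 = - \frac{8}{20 + 6 \cdot 4} \left(-36\right) - 23356 = - \frac{8}{20 + 24} \left(-36\right) - 23356 = - \frac{8}{44} \left(-36\right) - 23356 = \left(-8\right) \frac{1}{44} \left(-36\right) - 23356 = \left(- \frac{2}{11}\right) \left(-36\right) - 23356 = \frac{72}{11} - 23356 = - \frac{256844}{11}$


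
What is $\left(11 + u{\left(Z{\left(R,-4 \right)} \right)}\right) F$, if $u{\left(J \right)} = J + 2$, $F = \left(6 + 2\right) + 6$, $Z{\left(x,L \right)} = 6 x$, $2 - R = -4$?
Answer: $686$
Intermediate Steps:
$R = 6$ ($R = 2 - -4 = 2 + 4 = 6$)
$F = 14$ ($F = 8 + 6 = 14$)
$u{\left(J \right)} = 2 + J$
$\left(11 + u{\left(Z{\left(R,-4 \right)} \right)}\right) F = \left(11 + \left(2 + 6 \cdot 6\right)\right) 14 = \left(11 + \left(2 + 36\right)\right) 14 = \left(11 + 38\right) 14 = 49 \cdot 14 = 686$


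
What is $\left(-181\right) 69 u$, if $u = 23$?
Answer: $-287247$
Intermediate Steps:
$\left(-181\right) 69 u = \left(-181\right) 69 \cdot 23 = \left(-12489\right) 23 = -287247$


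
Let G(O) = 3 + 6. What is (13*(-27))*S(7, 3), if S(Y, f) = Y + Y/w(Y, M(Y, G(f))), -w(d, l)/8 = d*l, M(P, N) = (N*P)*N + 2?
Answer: -11183913/4552 ≈ -2456.9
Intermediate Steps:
G(O) = 9
M(P, N) = 2 + P*N**2 (M(P, N) = P*N**2 + 2 = 2 + P*N**2)
w(d, l) = -8*d*l
S(Y, f) = Y - 1/(8*(2 + 81*Y)) (S(Y, f) = Y + Y/((-8*Y*(2 + Y*9**2))) = Y + Y/((-8*Y*(2 + Y*81))) = Y + Y/((-8*Y*(2 + 81*Y))) = Y + Y*(-1/(8*Y*(2 + 81*Y))) = Y - 1/(8*(2 + 81*Y)))
(13*(-27))*S(7, 3) = (13*(-27))*((-1 + 8*7*(2 + 81*7))/(8*(2 + 81*7))) = -351*(-1 + 8*7*(2 + 567))/(8*(2 + 567)) = -351*(-1 + 8*7*569)/(8*569) = -351*(-1 + 31864)/(8*569) = -351*31863/(8*569) = -351*31863/4552 = -11183913/4552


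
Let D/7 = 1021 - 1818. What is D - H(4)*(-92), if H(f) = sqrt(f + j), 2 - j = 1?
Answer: -5579 + 92*sqrt(5) ≈ -5373.3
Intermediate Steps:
j = 1 (j = 2 - 1*1 = 2 - 1 = 1)
D = -5579 (D = 7*(1021 - 1818) = 7*(-797) = -5579)
H(f) = sqrt(1 + f) (H(f) = sqrt(f + 1) = sqrt(1 + f))
D - H(4)*(-92) = -5579 - sqrt(1 + 4)*(-92) = -5579 - sqrt(5)*(-92) = -5579 - (-92)*sqrt(5) = -5579 + 92*sqrt(5)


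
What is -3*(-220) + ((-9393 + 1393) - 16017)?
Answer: -23357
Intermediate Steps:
-3*(-220) + ((-9393 + 1393) - 16017) = 660 + (-8000 - 16017) = 660 - 24017 = -23357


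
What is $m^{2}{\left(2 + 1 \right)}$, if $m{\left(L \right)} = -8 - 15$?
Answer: $529$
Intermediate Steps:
$m{\left(L \right)} = -23$
$m^{2}{\left(2 + 1 \right)} = \left(-23\right)^{2} = 529$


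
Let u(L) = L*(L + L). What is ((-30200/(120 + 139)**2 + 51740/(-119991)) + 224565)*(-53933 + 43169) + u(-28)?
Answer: -7620985903427924/3152807 ≈ -2.4172e+9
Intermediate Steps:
u(L) = 2*L**2 (u(L) = L*(2*L) = 2*L**2)
((-30200/(120 + 139)**2 + 51740/(-119991)) + 224565)*(-53933 + 43169) + u(-28) = ((-30200/(120 + 139)**2 + 51740/(-119991)) + 224565)*(-53933 + 43169) + 2*(-28)**2 = ((-30200/(259**2) + 51740*(-1/119991)) + 224565)*(-10764) + 2*784 = ((-30200/67081 - 51740/119991) + 224565)*(-10764) + 1568 = (-191743220/217543683 + 224565)*(-10764) + 1568 = (48852505429675/217543683)*(-10764) + 1568 = -7620990847029300/3152807 + 1568 = -7620985903427924/3152807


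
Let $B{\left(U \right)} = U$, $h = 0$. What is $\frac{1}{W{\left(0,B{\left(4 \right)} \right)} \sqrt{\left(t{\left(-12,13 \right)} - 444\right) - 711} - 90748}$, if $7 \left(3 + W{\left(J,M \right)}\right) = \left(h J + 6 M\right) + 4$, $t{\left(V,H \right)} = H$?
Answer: $- \frac{45374}{4117600323} - \frac{i \sqrt{1142}}{8235200646} \approx -1.102 \cdot 10^{-5} - 4.1035 \cdot 10^{-9} i$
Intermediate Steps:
$W{\left(J,M \right)} = - \frac{17}{7} + \frac{6 M}{7}$ ($W{\left(J,M \right)} = -3 + \frac{\left(0 J + 6 M\right) + 4}{7} = -3 + \frac{\left(0 + 6 M\right) + 4}{7} = -3 + \frac{6 M + 4}{7} = -3 + \frac{4 + 6 M}{7} = -3 + \left(\frac{4}{7} + \frac{6 M}{7}\right) = - \frac{17}{7} + \frac{6 M}{7}$)
$\frac{1}{W{\left(0,B{\left(4 \right)} \right)} \sqrt{\left(t{\left(-12,13 \right)} - 444\right) - 711} - 90748} = \frac{1}{\left(- \frac{17}{7} + \frac{6}{7} \cdot 4\right) \sqrt{\left(13 - 444\right) - 711} - 90748} = \frac{1}{\left(- \frac{17}{7} + \frac{24}{7}\right) \sqrt{-431 - 711} - 90748} = \frac{1}{1 \sqrt{-1142} - 90748} = \frac{1}{1 i \sqrt{1142} - 90748} = \frac{1}{i \sqrt{1142} - 90748} = \frac{1}{-90748 + i \sqrt{1142}}$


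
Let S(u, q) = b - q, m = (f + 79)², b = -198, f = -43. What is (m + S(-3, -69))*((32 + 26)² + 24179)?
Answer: 32142681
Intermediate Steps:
m = 1296 (m = (-43 + 79)² = 36² = 1296)
S(u, q) = -198 - q
(m + S(-3, -69))*((32 + 26)² + 24179) = (1296 + (-198 - 1*(-69)))*((32 + 26)² + 24179) = (1296 + (-198 + 69))*(58² + 24179) = (1296 - 129)*(3364 + 24179) = 1167*27543 = 32142681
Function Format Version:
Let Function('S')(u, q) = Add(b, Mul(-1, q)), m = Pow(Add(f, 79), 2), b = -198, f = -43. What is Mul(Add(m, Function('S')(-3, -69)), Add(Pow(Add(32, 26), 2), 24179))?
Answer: 32142681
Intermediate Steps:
m = 1296 (m = Pow(Add(-43, 79), 2) = Pow(36, 2) = 1296)
Function('S')(u, q) = Add(-198, Mul(-1, q))
Mul(Add(m, Function('S')(-3, -69)), Add(Pow(Add(32, 26), 2), 24179)) = Mul(Add(1296, Add(-198, Mul(-1, -69))), Add(Pow(Add(32, 26), 2), 24179)) = Mul(Add(1296, Add(-198, 69)), Add(Pow(58, 2), 24179)) = Mul(Add(1296, -129), Add(3364, 24179)) = Mul(1167, 27543) = 32142681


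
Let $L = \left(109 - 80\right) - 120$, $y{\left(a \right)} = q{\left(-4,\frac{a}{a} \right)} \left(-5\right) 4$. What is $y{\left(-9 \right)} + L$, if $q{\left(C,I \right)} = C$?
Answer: $-11$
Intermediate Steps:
$y{\left(a \right)} = 80$ ($y{\left(a \right)} = \left(-4\right) \left(-5\right) 4 = 20 \cdot 4 = 80$)
$L = -91$ ($L = 29 - 120 = -91$)
$y{\left(-9 \right)} + L = 80 - 91 = -11$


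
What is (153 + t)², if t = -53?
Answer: 10000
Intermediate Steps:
(153 + t)² = (153 - 53)² = 100² = 10000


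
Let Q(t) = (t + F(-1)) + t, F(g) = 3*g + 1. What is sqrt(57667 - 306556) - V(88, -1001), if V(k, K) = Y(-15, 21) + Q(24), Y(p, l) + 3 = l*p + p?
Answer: 287 + I*sqrt(248889) ≈ 287.0 + 498.89*I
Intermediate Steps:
F(g) = 1 + 3*g
Y(p, l) = -3 + p + l*p (Y(p, l) = -3 + (l*p + p) = -3 + (p + l*p) = -3 + p + l*p)
Q(t) = -2 + 2*t (Q(t) = (t + (1 + 3*(-1))) + t = (t + (1 - 3)) + t = (t - 2) + t = (-2 + t) + t = -2 + 2*t)
V(k, K) = -287 (V(k, K) = (-3 - 15 + 21*(-15)) + (-2 + 2*24) = (-3 - 15 - 315) + (-2 + 48) = -333 + 46 = -287)
sqrt(57667 - 306556) - V(88, -1001) = sqrt(57667 - 306556) - 1*(-287) = sqrt(-248889) + 287 = I*sqrt(248889) + 287 = 287 + I*sqrt(248889)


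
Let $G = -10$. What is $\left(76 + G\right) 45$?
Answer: $2970$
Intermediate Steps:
$\left(76 + G\right) 45 = \left(76 - 10\right) 45 = 66 \cdot 45 = 2970$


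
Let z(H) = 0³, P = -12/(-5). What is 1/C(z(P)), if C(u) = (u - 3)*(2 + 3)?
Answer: -1/15 ≈ -0.066667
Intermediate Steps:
P = 12/5 (P = -12*(-⅕) = 12/5 ≈ 2.4000)
z(H) = 0
C(u) = -15 + 5*u (C(u) = (-3 + u)*5 = -15 + 5*u)
1/C(z(P)) = 1/(-15 + 5*0) = 1/(-15 + 0) = 1/(-15) = -1/15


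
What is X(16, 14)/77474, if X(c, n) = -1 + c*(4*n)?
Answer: 895/77474 ≈ 0.011552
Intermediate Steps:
X(c, n) = -1 + 4*c*n
X(16, 14)/77474 = (-1 + 4*16*14)/77474 = (-1 + 896)*(1/77474) = 895*(1/77474) = 895/77474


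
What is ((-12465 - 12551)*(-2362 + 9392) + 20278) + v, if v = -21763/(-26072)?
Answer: -4584557868781/26072 ≈ -1.7584e+8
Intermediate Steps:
v = 21763/26072 (v = -21763*(-1/26072) = 21763/26072 ≈ 0.83473)
((-12465 - 12551)*(-2362 + 9392) + 20278) + v = ((-12465 - 12551)*(-2362 + 9392) + 20278) + 21763/26072 = (-25016*7030 + 20278) + 21763/26072 = (-175862480 + 20278) + 21763/26072 = -175842202 + 21763/26072 = -4584557868781/26072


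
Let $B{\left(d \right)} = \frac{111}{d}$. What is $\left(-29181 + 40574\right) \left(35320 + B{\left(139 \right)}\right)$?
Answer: $\frac{55934970263}{139} \approx 4.0241 \cdot 10^{8}$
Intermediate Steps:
$\left(-29181 + 40574\right) \left(35320 + B{\left(139 \right)}\right) = \left(-29181 + 40574\right) \left(35320 + \frac{111}{139}\right) = 11393 \left(35320 + 111 \cdot \frac{1}{139}\right) = 11393 \left(35320 + \frac{111}{139}\right) = 11393 \cdot \frac{4909591}{139} = \frac{55934970263}{139}$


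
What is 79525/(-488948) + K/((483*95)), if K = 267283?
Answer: 5523412333/975451260 ≈ 5.6624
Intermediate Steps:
79525/(-488948) + K/((483*95)) = 79525/(-488948) + 267283/((483*95)) = 79525*(-1/488948) + 267283/45885 = -79525/488948 + 267283*(1/45885) = -79525/488948 + 11621/1995 = 5523412333/975451260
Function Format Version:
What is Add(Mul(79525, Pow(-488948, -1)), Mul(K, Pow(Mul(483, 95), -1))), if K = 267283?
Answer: Rational(5523412333, 975451260) ≈ 5.6624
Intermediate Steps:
Add(Mul(79525, Pow(-488948, -1)), Mul(K, Pow(Mul(483, 95), -1))) = Add(Mul(79525, Pow(-488948, -1)), Mul(267283, Pow(Mul(483, 95), -1))) = Add(Mul(79525, Rational(-1, 488948)), Mul(267283, Pow(45885, -1))) = Add(Rational(-79525, 488948), Mul(267283, Rational(1, 45885))) = Add(Rational(-79525, 488948), Rational(11621, 1995)) = Rational(5523412333, 975451260)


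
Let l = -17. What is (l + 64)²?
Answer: 2209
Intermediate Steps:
(l + 64)² = (-17 + 64)² = 47² = 2209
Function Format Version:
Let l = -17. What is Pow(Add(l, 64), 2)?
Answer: 2209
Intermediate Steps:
Pow(Add(l, 64), 2) = Pow(Add(-17, 64), 2) = Pow(47, 2) = 2209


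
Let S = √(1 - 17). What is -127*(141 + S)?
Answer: -17907 - 508*I ≈ -17907.0 - 508.0*I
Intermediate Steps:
S = 4*I (S = √(-16) = 4*I ≈ 4.0*I)
-127*(141 + S) = -127*(141 + 4*I) = -17907 - 508*I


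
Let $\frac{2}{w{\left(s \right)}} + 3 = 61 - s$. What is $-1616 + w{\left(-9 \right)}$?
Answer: $- \frac{108270}{67} \approx -1616.0$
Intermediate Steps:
$w{\left(s \right)} = \frac{2}{58 - s}$ ($w{\left(s \right)} = \frac{2}{-3 - \left(-61 + s\right)} = \frac{2}{58 - s}$)
$-1616 + w{\left(-9 \right)} = -1616 - \frac{2}{-58 - 9} = -1616 - \frac{2}{-67} = -1616 - - \frac{2}{67} = -1616 + \frac{2}{67} = - \frac{108270}{67}$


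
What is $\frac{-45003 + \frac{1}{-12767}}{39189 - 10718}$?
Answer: $- \frac{574553302}{363489257} \approx -1.5807$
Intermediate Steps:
$\frac{-45003 + \frac{1}{-12767}}{39189 - 10718} = \frac{-45003 - \frac{1}{12767}}{28471} = \left(- \frac{574553302}{12767}\right) \frac{1}{28471} = - \frac{574553302}{363489257}$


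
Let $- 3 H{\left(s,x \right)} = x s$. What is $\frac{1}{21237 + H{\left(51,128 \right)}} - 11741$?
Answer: $- \frac{223795200}{19061} \approx -11741.0$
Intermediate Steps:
$H{\left(s,x \right)} = - \frac{s x}{3}$ ($H{\left(s,x \right)} = - \frac{x s}{3} = - \frac{s x}{3}$)
$\frac{1}{21237 + H{\left(51,128 \right)}} - 11741 = \frac{1}{21237 - 17 \cdot 128} - 11741 = \frac{1}{21237 - 2176} - 11741 = \frac{1}{19061} - 11741 = - \frac{223795200}{19061}$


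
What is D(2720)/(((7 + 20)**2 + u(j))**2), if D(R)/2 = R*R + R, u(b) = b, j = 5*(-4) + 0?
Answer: 14802240/502681 ≈ 29.447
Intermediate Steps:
j = -20 (j = -20 + 0 = -20)
D(R) = 2*R + 2*R**2 (D(R) = 2*(R*R + R) = 2*(R**2 + R) = 2*(R + R**2) = 2*R + 2*R**2)
D(2720)/(((7 + 20)**2 + u(j))**2) = (2*2720*(1 + 2720))/(((7 + 20)**2 - 20)**2) = (2*2720*2721)/((27**2 - 20)**2) = 14802240/((729 - 20)**2) = 14802240/(709**2) = 14802240/502681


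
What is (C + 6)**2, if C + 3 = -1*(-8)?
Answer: 121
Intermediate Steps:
C = 5 (C = -3 - 1*(-8) = -3 + 8 = 5)
(C + 6)**2 = (5 + 6)**2 = 11**2 = 121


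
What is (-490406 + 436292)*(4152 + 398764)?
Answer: -21803396424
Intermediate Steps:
(-490406 + 436292)*(4152 + 398764) = -54114*402916 = -21803396424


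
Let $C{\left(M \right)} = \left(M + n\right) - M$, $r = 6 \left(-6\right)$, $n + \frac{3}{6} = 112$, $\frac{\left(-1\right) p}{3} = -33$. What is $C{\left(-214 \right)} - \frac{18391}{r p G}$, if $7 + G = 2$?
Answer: $\frac{1968539}{17820} \approx 110.47$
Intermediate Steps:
$G = -5$ ($G = -7 + 2 = -5$)
$p = 99$ ($p = \left(-3\right) \left(-33\right) = 99$)
$n = \frac{223}{2}$ ($n = - \frac{1}{2} + 112 = \frac{223}{2} \approx 111.5$)
$r = -36$
$C{\left(M \right)} = \frac{223}{2}$ ($C{\left(M \right)} = \left(M + \frac{223}{2}\right) - M = \left(\frac{223}{2} + M\right) - M = \frac{223}{2}$)
$C{\left(-214 \right)} - \frac{18391}{r p G} = \frac{223}{2} - \frac{18391}{\left(-36\right) 99 \left(-5\right)} = \frac{223}{2} - \frac{18391}{\left(-3564\right) \left(-5\right)} = \frac{223}{2} - \frac{18391}{17820} = \frac{1968539}{17820}$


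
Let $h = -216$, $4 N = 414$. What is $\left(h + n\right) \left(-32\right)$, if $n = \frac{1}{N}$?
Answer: $\frac{1430720}{207} \approx 6911.7$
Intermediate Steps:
$N = \frac{207}{2}$ ($N = \frac{1}{4} \cdot 414 = \frac{207}{2} \approx 103.5$)
$n = \frac{2}{207}$ ($n = \frac{1}{\frac{207}{2}} = \frac{2}{207} \approx 0.0096618$)
$\left(h + n\right) \left(-32\right) = \left(-216 + \frac{2}{207}\right) \left(-32\right) = \left(- \frac{44710}{207}\right) \left(-32\right) = \frac{1430720}{207}$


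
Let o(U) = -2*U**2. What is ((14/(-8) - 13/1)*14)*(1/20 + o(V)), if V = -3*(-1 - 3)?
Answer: 2378467/40 ≈ 59462.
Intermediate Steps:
V = 12 (V = -3*(-4) = 12)
((14/(-8) - 13/1)*14)*(1/20 + o(V)) = ((14/(-8) - 13/1)*14)*(1/20 - 2*12**2) = ((14*(-1/8) - 13*1)*14)*(1/20 - 2*144) = ((-7/4 - 13)*14)*(1/20 - 288) = -59/4*14*(-5759/20) = -413/2*(-5759/20) = 2378467/40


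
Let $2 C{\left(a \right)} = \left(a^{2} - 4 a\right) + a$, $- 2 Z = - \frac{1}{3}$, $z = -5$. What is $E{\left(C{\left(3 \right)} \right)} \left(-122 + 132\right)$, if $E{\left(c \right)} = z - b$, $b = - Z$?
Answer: $- \frac{145}{3} \approx -48.333$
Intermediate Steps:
$Z = \frac{1}{6}$ ($Z = - \frac{\left(-1\right) \frac{1}{3}}{2} = \left(- \frac{1}{2}\right) \left(- \frac{1}{3}\right) = \frac{1}{6} \approx 0.16667$)
$b = - \frac{1}{6}$ ($b = \left(-1\right) \frac{1}{6} = - \frac{1}{6} \approx -0.16667$)
$C{\left(a \right)} = \frac{a^{2}}{2} - \frac{3 a}{2}$ ($C{\left(a \right)} = \frac{\left(a^{2} - 4 a\right) + a}{2} = \frac{a^{2} - 3 a}{2} = \frac{a^{2}}{2} - \frac{3 a}{2}$)
$E{\left(c \right)} = - \frac{29}{6}$ ($E{\left(c \right)} = -5 - - \frac{1}{6} = -5 + \frac{1}{6} = - \frac{29}{6}$)
$E{\left(C{\left(3 \right)} \right)} \left(-122 + 132\right) = - \frac{29 \left(-122 + 132\right)}{6} = \left(- \frac{29}{6}\right) 10 = - \frac{145}{3}$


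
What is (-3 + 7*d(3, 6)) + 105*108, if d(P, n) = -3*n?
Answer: 11211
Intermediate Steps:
(-3 + 7*d(3, 6)) + 105*108 = (-3 + 7*(-3*6)) + 105*108 = (-3 + 7*(-18)) + 11340 = (-3 - 126) + 11340 = -129 + 11340 = 11211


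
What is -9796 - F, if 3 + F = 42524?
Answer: -52317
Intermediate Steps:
F = 42521 (F = -3 + 42524 = 42521)
-9796 - F = -9796 - 1*42521 = -9796 - 42521 = -52317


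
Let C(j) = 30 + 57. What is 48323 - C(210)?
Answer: 48236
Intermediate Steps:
C(j) = 87
48323 - C(210) = 48323 - 1*87 = 48323 - 87 = 48236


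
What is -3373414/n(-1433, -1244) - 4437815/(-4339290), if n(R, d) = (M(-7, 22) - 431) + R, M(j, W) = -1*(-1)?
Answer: 976432619027/538939818 ≈ 1811.8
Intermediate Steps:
M(j, W) = 1
n(R, d) = -430 + R (n(R, d) = (1 - 431) + R = -430 + R)
-3373414/n(-1433, -1244) - 4437815/(-4339290) = -3373414/(-430 - 1433) - 4437815/(-4339290) = -3373414/(-1863) - 4437815*(-1/4339290) = -3373414*(-1/1863) + 887563/867858 = 3373414/1863 + 887563/867858 = 976432619027/538939818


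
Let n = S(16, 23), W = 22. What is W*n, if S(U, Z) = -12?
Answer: -264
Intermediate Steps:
n = -12
W*n = 22*(-12) = -264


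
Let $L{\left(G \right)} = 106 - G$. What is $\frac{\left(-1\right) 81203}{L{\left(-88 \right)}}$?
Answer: $- \frac{81203}{194} \approx -418.57$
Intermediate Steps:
$\frac{\left(-1\right) 81203}{L{\left(-88 \right)}} = \frac{\left(-1\right) 81203}{106 - -88} = - \frac{81203}{106 + 88} = - \frac{81203}{194}$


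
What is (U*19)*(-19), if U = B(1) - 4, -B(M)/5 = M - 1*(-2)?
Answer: 6859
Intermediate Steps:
B(M) = -10 - 5*M (B(M) = -5*(M - 1*(-2)) = -5*(M + 2) = -5*(2 + M) = -10 - 5*M)
U = -19 (U = (-10 - 5*1) - 4 = (-10 - 5) - 4 = -15 - 4 = -19)
(U*19)*(-19) = -19*19*(-19) = -361*(-19) = 6859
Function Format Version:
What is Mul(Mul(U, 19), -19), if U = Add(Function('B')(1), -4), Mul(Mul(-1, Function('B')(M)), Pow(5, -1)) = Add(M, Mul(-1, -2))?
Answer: 6859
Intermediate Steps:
Function('B')(M) = Add(-10, Mul(-5, M)) (Function('B')(M) = Mul(-5, Add(M, Mul(-1, -2))) = Mul(-5, Add(M, 2)) = Mul(-5, Add(2, M)) = Add(-10, Mul(-5, M)))
U = -19 (U = Add(Add(-10, Mul(-5, 1)), -4) = Add(Add(-10, -5), -4) = Add(-15, -4) = -19)
Mul(Mul(U, 19), -19) = Mul(Mul(-19, 19), -19) = Mul(-361, -19) = 6859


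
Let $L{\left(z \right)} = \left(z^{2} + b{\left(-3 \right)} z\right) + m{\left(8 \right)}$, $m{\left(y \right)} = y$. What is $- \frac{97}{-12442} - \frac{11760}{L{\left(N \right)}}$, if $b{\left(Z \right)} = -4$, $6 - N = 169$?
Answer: $- \frac{143676707}{338783218} \approx -0.4241$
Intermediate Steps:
$N = -163$ ($N = 6 - 169 = -163$)
$L{\left(z \right)} = 8 + z^{2} - 4 z$ ($L{\left(z \right)} = \left(z^{2} - 4 z\right) + 8 = 8 + z^{2} - 4 z$)
$- \frac{97}{-12442} - \frac{11760}{L{\left(N \right)}} = - \frac{97}{-12442} - \frac{11760}{8 + \left(-163\right)^{2} - -652} = \left(-97\right) \left(- \frac{1}{12442}\right) - \frac{11760}{8 + 26569 + 652} = \frac{97}{12442} - \frac{11760}{27229} = - \frac{143676707}{338783218}$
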